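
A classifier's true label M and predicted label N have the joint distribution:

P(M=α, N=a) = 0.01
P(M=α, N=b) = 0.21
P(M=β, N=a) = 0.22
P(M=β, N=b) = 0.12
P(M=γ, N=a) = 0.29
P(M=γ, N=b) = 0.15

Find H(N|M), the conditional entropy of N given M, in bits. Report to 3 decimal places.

Marginals: p(M) = (0.2200, 0.3400, 0.4400), p(N) = (0.5200, 0.4800).
H(N|M) = Σ p(M) · H(N|M=·).
  M=α: p=0.2200, H(N|M=α) = 0.2668
  M=β: p=0.3400, H(N|M=β) = 0.9367
  M=γ: p=0.4400, H(N|M=γ) = 0.9257
Weighted sum = 0.784 bits.

0.784 bits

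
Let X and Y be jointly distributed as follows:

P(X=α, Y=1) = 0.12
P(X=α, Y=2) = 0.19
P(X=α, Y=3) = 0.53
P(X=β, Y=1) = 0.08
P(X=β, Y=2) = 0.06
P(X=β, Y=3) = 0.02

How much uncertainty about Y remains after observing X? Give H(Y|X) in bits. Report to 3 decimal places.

Marginals: p(X) = (0.8400, 0.1600), p(Y) = (0.2000, 0.2500, 0.5500).
H(Y|X) = Σ p(X) · H(Y|X=·).
  X=α: p=0.8400, H(Y|X=α) = 1.3053
  X=β: p=0.1600, H(Y|X=β) = 1.4056
Weighted sum = 1.321 bits.

1.321 bits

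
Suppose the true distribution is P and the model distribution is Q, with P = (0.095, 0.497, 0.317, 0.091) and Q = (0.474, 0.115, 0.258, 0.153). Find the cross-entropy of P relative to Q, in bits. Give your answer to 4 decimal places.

H(P,Q) = −Σ p·log₂ q.
  −0.095·log₂(0.474) = 0.10232
  −0.497·log₂(0.115) = 1.55079
  −0.317·log₂(0.258) = 0.61959
  −0.091·log₂(0.153) = 0.24646
H(P,Q) = 2.5192 bits.

2.5192 bits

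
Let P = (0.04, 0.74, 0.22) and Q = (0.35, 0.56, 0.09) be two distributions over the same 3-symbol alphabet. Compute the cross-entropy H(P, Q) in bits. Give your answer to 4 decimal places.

H(P,Q) = −Σ p·log₂ q.
  −0.04·log₂(0.35) = 0.06058
  −0.74·log₂(0.56) = 0.61901
  −0.22·log₂(0.09) = 0.76426
H(P,Q) = 1.4439 bits.

1.4439 bits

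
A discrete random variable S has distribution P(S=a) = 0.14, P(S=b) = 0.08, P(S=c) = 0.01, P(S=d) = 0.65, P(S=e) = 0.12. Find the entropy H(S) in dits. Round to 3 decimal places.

0.459 dits

H(S) = −Σ p·log₁₀ p.
  −(0.14)·log₁₀(0.14) = 0.1195
  −(0.08)·log₁₀(0.08) = 0.0878
  −(0.01)·log₁₀(0.01) = 0.0200
  −(0.65)·log₁₀(0.65) = 0.1216
  −(0.12)·log₁₀(0.12) = 0.1105
Sum: 0.1195 + 0.0878 + 0.0200 + 0.1216 + 0.1105 = 0.459 dits.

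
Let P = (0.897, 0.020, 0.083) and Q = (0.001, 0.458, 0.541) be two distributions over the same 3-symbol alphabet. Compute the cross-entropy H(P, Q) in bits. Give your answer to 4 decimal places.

H(P,Q) = −Σ p·log₂ q.
  −0.897·log₂(0.001) = 8.93931
  −0.020·log₂(0.458) = 0.02253
  −0.083·log₂(0.541) = 0.07356
H(P,Q) = 9.0354 bits.

9.0354 bits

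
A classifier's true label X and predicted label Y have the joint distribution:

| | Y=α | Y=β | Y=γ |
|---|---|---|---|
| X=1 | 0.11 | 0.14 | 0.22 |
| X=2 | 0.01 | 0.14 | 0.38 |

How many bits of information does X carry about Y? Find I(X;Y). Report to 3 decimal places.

Marginals: p(X) = (0.4700, 0.5300), p(Y) = (0.1200, 0.2800, 0.6000).
I(X;Y) = Σ p(x,y)·log₂[p(x,y)/(p(x)p(y))].
  (1,α): 0.11·log₂(1.9504) = 0.1060
  (1,β): 0.14·log₂(1.0638) = 0.0125
  (1,γ): 0.22·log₂(0.7801) = -0.0788
  (2,α): 0.01·log₂(0.1572) = -0.0267
  (2,β): 0.14·log₂(0.9434) = -0.0118
  (2,γ): 0.38·log₂(1.1950) = 0.0976
Sum = 0.099 bits.

0.099 bits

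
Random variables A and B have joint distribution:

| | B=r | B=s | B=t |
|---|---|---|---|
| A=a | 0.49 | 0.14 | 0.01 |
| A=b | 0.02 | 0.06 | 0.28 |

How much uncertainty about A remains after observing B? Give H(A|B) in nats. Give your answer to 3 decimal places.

Chain rule: H(A|B) = H(A,B) − H(B).
Marginals: p(A) = (0.6400, 0.3600), p(B) = (0.5100, 0.2000, 0.2900).
H(A,B) = 1.2743 nats; H(B) = 1.0243 nats.
H(A|B) = 1.2743 − 1.0243 = 0.250 nats.

0.250 nats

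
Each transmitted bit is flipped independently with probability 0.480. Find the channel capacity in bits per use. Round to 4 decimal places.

Binary symmetric channel: C = 1 − h₂(ε) where h₂ is the binary entropy function.
h₂(0.480) = −0.480·log₂0.480 − 0.520·log₂0.520 = 0.9988.
C = 1 − 0.9988 = 0.0012 bits per channel use.

0.0012 bits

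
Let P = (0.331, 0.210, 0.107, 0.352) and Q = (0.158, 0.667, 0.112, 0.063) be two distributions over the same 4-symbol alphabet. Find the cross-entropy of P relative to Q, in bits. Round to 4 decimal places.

2.7457 bits

H(P,Q) = −Σ p·log₂ q.
  −0.331·log₂(0.158) = 0.88112
  −0.210·log₂(0.667) = 0.12269
  −0.107·log₂(0.112) = 0.33795
  −0.352·log₂(0.063) = 1.40395
H(P,Q) = 2.7457 bits.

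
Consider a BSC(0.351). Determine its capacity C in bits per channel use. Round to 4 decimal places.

Binary symmetric channel: C = 1 − h₂(ε) where h₂ is the binary entropy function.
h₂(0.351) = −0.351·log₂0.351 − 0.649·log₂0.649 = 0.9350.
C = 1 − 0.9350 = 0.0650 bits per channel use.

0.0650 bits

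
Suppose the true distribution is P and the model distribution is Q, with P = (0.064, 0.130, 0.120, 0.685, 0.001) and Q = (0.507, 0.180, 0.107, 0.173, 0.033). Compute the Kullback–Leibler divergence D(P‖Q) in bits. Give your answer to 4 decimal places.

D(P‖Q) = Σ p·log₂(p/q).
  0.064·log₂(0.064/0.507) = -0.19109
  0.130·log₂(0.130/0.180) = -0.06103
  0.120·log₂(0.120/0.107) = 0.01985
  0.685·log₂(0.685/0.173) = 1.35995
  0.001·log₂(0.001/0.033) = -0.00504
D(P‖Q) = 1.1226 bits.

1.1226 bits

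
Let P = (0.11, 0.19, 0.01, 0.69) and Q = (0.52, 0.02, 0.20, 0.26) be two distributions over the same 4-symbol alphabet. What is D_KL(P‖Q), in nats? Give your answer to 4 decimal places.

0.9004 nats

D(P‖Q) = Σ p·ln(p/q).
  0.11·ln(0.11/0.52) = -0.17087
  0.19·ln(0.19/0.02) = 0.42775
  0.01·ln(0.01/0.20) = -0.02996
  0.69·ln(0.69/0.26) = 0.67345
D(P‖Q) = 0.9004 nats.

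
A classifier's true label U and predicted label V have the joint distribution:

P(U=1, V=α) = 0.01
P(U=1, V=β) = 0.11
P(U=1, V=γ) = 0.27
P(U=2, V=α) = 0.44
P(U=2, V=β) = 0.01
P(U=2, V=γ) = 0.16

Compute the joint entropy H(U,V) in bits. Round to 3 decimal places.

H(U,V) = −Σ p(x,y)·log₂ p(x,y) over all 6 cells.
  cell (1,α): −0.01·log₂0.01 = 0.0664
  cell (1,β): −0.11·log₂0.11 = 0.3503
  cell (1,γ): −0.27·log₂0.27 = 0.5100
  cell (2,α): −0.44·log₂0.44 = 0.5211
  cell (2,β): −0.01·log₂0.01 = 0.0664
  cell (2,γ): −0.16·log₂0.16 = 0.4230
Sum = 1.937 bits.

1.937 bits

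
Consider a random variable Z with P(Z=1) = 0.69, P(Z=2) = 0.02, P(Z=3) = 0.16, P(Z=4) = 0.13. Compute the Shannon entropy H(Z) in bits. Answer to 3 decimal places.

H(Z) = −Σ p·log₂ p.
  −(0.69)·log₂(0.69) = 0.3694
  −(0.02)·log₂(0.02) = 0.1129
  −(0.16)·log₂(0.16) = 0.4230
  −(0.13)·log₂(0.13) = 0.3826
Sum: 0.3694 + 0.1129 + 0.4230 + 0.3826 = 1.288 bits.

1.288 bits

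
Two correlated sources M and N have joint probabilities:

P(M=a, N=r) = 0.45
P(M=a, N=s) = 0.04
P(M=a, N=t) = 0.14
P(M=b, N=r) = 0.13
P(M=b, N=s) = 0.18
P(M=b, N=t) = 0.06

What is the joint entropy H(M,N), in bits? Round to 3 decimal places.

H(M,N) = −Σ p(x,y)·log₂ p(x,y) over all 6 cells.
  cell (a,r): −0.45·log₂0.45 = 0.5184
  cell (a,s): −0.04·log₂0.04 = 0.1858
  cell (a,t): −0.14·log₂0.14 = 0.3971
  cell (b,r): −0.13·log₂0.13 = 0.3826
  cell (b,s): −0.18·log₂0.18 = 0.4453
  cell (b,t): −0.06·log₂0.06 = 0.2435
Sum = 2.173 bits.

2.173 bits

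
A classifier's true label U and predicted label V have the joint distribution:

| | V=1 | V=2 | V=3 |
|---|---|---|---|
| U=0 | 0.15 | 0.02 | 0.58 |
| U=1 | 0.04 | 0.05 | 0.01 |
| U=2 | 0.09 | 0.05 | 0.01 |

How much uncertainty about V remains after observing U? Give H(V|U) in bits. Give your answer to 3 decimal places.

0.989 bits

Chain rule: H(V|U) = H(U,V) − H(U).
Marginals: p(U) = (0.7500, 0.1000, 0.1500), p(V) = (0.2800, 0.1200, 0.6000).
H(U,V) = 2.0427 bits; H(U) = 1.0540 bits.
H(V|U) = 2.0427 − 1.0540 = 0.989 bits.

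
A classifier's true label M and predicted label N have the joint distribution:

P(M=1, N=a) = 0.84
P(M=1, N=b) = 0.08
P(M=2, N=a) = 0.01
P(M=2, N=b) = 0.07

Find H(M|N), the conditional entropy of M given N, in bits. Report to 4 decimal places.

0.2280 bits

Chain rule: H(M|N) = H(M,N) − H(N).
Marginals: p(M) = (0.9200, 0.0800), p(N) = (0.8500, 0.1500).
H(M,N) = 0.8378 bits; H(N) = 0.6098 bits.
H(M|N) = 0.8378 − 0.6098 = 0.2280 bits.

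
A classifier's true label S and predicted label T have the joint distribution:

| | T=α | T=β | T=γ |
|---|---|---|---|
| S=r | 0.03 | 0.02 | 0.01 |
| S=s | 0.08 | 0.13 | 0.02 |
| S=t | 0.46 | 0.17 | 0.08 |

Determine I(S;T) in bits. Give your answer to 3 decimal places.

0.061 bits

Marginals: p(S) = (0.0600, 0.2300, 0.7100), p(T) = (0.5700, 0.3200, 0.1100).
I(S;T) = Σ p(x,y)·log₂[p(x,y)/(p(x)p(y))].
  (r,α): 0.03·log₂(0.8772) = -0.0057
  (r,β): 0.02·log₂(1.0417) = 0.0012
  (r,γ): 0.01·log₂(1.5152) = 0.0060
  (s,α): 0.08·log₂(0.6102) = -0.0570
  (s,β): 0.13·log₂(1.7663) = 0.1067
  (s,γ): 0.02·log₂(0.7905) = -0.0068
  (t,α): 0.46·log₂(1.1366) = 0.0850
  (t,β): 0.17·log₂(0.7482) = -0.0711
  (t,γ): 0.08·log₂(1.0243) = 0.0028
Sum = 0.061 bits.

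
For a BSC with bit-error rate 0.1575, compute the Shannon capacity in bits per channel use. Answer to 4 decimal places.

Binary symmetric channel: C = 1 − h₂(ε) where h₂ is the binary entropy function.
h₂(0.1575) = −0.1575·log₂0.1575 − 0.8425·log₂0.8425 = 0.6283.
C = 1 − 0.6283 = 0.3717 bits per channel use.

0.3717 bits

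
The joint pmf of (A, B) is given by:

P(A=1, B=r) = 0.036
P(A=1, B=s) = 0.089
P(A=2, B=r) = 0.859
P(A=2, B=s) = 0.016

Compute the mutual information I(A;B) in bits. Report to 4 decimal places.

0.2611 bits

Marginals: p(A) = (0.1250, 0.8750), p(B) = (0.8950, 0.1050).
I(A;B) = H(A) + H(B) − H(A,B).
H(A) = 0.5436, H(B) = 0.4846, H(A,B) = 0.7671.
I(A;B) = 0.5436 + 0.4846 − 0.7671 = 0.2611 bits.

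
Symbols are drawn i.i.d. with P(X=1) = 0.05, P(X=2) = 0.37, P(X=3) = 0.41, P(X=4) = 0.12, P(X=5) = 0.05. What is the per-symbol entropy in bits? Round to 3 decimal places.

H(X) = −Σ p·log₂ p.
  −(0.05)·log₂(0.05) = 0.2161
  −(0.37)·log₂(0.37) = 0.5307
  −(0.41)·log₂(0.41) = 0.5274
  −(0.12)·log₂(0.12) = 0.3671
  −(0.05)·log₂(0.05) = 0.2161
Sum: 0.2161 + 0.5307 + 0.5274 + 0.3671 + 0.2161 = 1.857 bits.

1.857 bits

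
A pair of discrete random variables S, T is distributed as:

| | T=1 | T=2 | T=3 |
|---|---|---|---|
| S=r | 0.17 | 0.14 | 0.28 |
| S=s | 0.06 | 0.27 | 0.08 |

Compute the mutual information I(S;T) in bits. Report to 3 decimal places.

0.131 bits

Marginals: p(S) = (0.5900, 0.4100), p(T) = (0.2300, 0.4100, 0.3600).
I(S;T) = H(S) + H(T) − H(S,T).
H(S) = 0.9765, H(T) = 1.5457, H(S,T) = 2.3910.
I(S;T) = 0.9765 + 1.5457 − 2.3910 = 0.131 bits.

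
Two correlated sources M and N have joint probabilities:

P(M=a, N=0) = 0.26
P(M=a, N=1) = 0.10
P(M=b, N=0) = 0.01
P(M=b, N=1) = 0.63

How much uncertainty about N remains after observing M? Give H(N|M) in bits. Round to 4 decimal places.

0.3812 bits

Chain rule: H(N|M) = H(M,N) − H(M).
Marginals: p(M) = (0.3600, 0.6400), p(N) = (0.2700, 0.7300).
H(M,N) = 1.3239 bits; H(M) = 0.9427 bits.
H(N|M) = 1.3239 − 0.9427 = 0.3812 bits.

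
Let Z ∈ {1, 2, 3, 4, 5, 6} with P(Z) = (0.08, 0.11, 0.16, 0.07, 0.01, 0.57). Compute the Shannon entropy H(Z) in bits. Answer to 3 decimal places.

1.862 bits

H(Z) = −Σ p·log₂ p.
  −(0.08)·log₂(0.08) = 0.2915
  −(0.11)·log₂(0.11) = 0.3503
  −(0.16)·log₂(0.16) = 0.4230
  −(0.07)·log₂(0.07) = 0.2686
  −(0.01)·log₂(0.01) = 0.0664
  −(0.57)·log₂(0.57) = 0.4623
Sum: 0.2915 + 0.3503 + 0.4230 + 0.2686 + 0.0664 + 0.4623 = 1.862 bits.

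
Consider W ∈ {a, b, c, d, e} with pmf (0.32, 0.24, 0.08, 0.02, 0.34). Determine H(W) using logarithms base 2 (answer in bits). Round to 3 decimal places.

H(W) = −Σ p·log₂ p.
  −(0.32)·log₂(0.32) = 0.5260
  −(0.24)·log₂(0.24) = 0.4941
  −(0.08)·log₂(0.08) = 0.2915
  −(0.02)·log₂(0.02) = 0.1129
  −(0.34)·log₂(0.34) = 0.5292
Sum: 0.5260 + 0.4941 + 0.2915 + 0.1129 + 0.5292 = 1.954 bits.

1.954 bits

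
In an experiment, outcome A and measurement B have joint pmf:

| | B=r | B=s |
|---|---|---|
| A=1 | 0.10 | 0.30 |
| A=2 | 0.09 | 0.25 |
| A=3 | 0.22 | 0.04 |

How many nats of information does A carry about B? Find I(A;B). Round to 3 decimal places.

0.144 nats

Marginals: p(A) = (0.4000, 0.3400, 0.2600), p(B) = (0.4100, 0.5900).
I(A;B) = H(A) + H(B) − H(A,B).
H(A) = 1.0836, H(B) = 0.6769, H(A,B) = 1.6166.
I(A;B) = 1.0836 + 0.6769 − 1.6166 = 0.144 nats.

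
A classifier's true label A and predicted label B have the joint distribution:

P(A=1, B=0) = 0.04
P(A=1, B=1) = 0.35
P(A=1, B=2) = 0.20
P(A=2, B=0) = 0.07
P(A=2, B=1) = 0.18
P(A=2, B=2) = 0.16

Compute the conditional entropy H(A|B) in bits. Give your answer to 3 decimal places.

Chain rule: H(A|B) = H(A,B) − H(B).
Marginals: p(A) = (0.5900, 0.4100), p(B) = (0.1100, 0.5300, 0.3600).
H(A,B) = 2.3171 bits; H(B) = 1.3663 bits.
H(A|B) = 2.3171 − 1.3663 = 0.951 bits.

0.951 bits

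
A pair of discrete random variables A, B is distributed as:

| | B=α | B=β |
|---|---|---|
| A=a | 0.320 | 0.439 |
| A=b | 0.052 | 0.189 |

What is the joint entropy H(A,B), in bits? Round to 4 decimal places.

H(A,B) = −Σ p(x,y)·log₂ p(x,y) over all 4 cells.
  cell (a,α): −0.320·log₂0.320 = 0.52603
  cell (a,β): −0.439·log₂0.439 = 0.52140
  cell (b,α): −0.052·log₂0.052 = 0.22180
  cell (b,β): −0.189·log₂0.189 = 0.45427
Sum = 1.7235 bits.

1.7235 bits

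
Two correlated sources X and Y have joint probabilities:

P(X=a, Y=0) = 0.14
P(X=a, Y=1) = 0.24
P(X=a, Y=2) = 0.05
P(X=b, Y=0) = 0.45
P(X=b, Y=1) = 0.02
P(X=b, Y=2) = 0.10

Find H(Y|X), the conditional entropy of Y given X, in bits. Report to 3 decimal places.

Marginals: p(X) = (0.4300, 0.5700), p(Y) = (0.5900, 0.2600, 0.1500).
H(Y|X) = Σ p(X) · H(Y|X=·).
  X=a: p=0.4300, H(Y|X=a) = 1.3576
  X=b: p=0.5700, H(Y|X=b) = 0.8793
Weighted sum = 1.085 bits.

1.085 bits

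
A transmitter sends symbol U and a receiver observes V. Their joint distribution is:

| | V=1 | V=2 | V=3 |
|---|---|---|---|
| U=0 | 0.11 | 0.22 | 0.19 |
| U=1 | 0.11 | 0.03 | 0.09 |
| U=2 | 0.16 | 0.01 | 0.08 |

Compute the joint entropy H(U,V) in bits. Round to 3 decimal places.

H(U,V) = −Σ p(x,y)·log₂ p(x,y) over all 9 cells.
  cell (0,1): −0.11·log₂0.11 = 0.3503
  cell (0,2): −0.22·log₂0.22 = 0.4806
  cell (0,3): −0.19·log₂0.19 = 0.4552
  cell (1,1): −0.11·log₂0.11 = 0.3503
  cell (1,2): −0.03·log₂0.03 = 0.1518
  cell (1,3): −0.09·log₂0.09 = 0.3127
  cell (2,1): −0.16·log₂0.16 = 0.4230
  cell (2,2): −0.01·log₂0.01 = 0.0664
  cell (2,3): −0.08·log₂0.08 = 0.2915
Sum = 2.882 bits.

2.882 bits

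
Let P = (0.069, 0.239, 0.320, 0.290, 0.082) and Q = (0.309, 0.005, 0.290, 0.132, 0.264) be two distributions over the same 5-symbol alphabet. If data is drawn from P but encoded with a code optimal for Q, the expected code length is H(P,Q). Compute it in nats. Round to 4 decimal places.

H(P,Q) = −Σ p·ln q.
  −0.069·ln(0.309) = 0.08103
  −0.239·ln(0.005) = 1.26630
  −0.320·ln(0.290) = 0.39612
  −0.290·ln(0.132) = 0.58724
  −0.082·ln(0.264) = 0.10921
H(P,Q) = 2.4399 nats.

2.4399 nats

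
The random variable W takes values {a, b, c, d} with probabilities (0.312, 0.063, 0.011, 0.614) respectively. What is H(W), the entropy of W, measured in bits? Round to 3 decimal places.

1.279 bits

H(W) = −Σ p·log₂ p.
  −(0.312)·log₂(0.312) = 0.5243
  −(0.063)·log₂(0.063) = 0.2513
  −(0.011)·log₂(0.011) = 0.0716
  −(0.614)·log₂(0.614) = 0.4321
Sum: 0.5243 + 0.2513 + 0.0716 + 0.4321 = 1.279 bits.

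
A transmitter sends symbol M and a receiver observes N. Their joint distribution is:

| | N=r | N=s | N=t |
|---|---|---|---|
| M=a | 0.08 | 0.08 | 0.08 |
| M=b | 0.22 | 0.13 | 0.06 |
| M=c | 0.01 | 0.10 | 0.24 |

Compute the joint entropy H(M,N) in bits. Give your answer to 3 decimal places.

2.874 bits

H(M,N) = −Σ p(x,y)·log₂ p(x,y) over all 9 cells.
  cell (a,r): −0.08·log₂0.08 = 0.2915
  cell (a,s): −0.08·log₂0.08 = 0.2915
  cell (a,t): −0.08·log₂0.08 = 0.2915
  cell (b,r): −0.22·log₂0.22 = 0.4806
  cell (b,s): −0.13·log₂0.13 = 0.3826
  cell (b,t): −0.06·log₂0.06 = 0.2435
  cell (c,r): −0.01·log₂0.01 = 0.0664
  cell (c,s): −0.10·log₂0.10 = 0.3322
  cell (c,t): −0.24·log₂0.24 = 0.4941
Sum = 2.874 bits.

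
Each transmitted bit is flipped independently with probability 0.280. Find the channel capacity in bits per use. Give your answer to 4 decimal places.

Binary symmetric channel: C = 1 − h₂(ε) where h₂ is the binary entropy function.
h₂(0.280) = −0.280·log₂0.280 − 0.720·log₂0.720 = 0.8555.
C = 1 − 0.8555 = 0.1445 bits per channel use.

0.1445 bits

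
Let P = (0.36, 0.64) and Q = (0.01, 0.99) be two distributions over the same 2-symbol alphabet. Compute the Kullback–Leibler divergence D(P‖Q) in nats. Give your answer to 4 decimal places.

D(P‖Q) = Σ p·ln(p/q).
  0.36·ln(0.36/0.01) = 1.29007
  0.64·ln(0.64/0.99) = -0.27919
D(P‖Q) = 1.0109 nats.

1.0109 nats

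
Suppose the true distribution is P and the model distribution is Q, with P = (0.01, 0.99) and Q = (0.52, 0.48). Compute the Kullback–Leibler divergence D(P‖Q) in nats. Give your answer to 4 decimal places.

D(P‖Q) = Σ p·ln(p/q).
  0.01·ln(0.01/0.52) = -0.03951
  0.99·ln(0.99/0.48) = 0.71668
D(P‖Q) = 0.6772 nats.

0.6772 nats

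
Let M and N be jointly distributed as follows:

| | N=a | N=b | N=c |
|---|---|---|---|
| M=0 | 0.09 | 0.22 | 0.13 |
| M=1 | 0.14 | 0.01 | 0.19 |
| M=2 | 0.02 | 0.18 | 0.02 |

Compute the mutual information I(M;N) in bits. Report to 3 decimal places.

0.322 bits

Marginals: p(M) = (0.4400, 0.3400, 0.2200), p(N) = (0.2500, 0.4100, 0.3400).
I(M;N) = Σ p(x,y)·log₂[p(x,y)/(p(x)p(y))].
  (0,a): 0.09·log₂(0.8182) = -0.0261
  (0,b): 0.22·log₂(1.2195) = 0.0630
  (0,c): 0.13·log₂(0.8690) = -0.0263
  (1,a): 0.14·log₂(1.6471) = 0.1008
  (1,b): 0.01·log₂(0.0717) = -0.0380
  (1,c): 0.19·log₂(1.6436) = 0.1362
  (2,a): 0.02·log₂(0.3636) = -0.0292
  (2,b): 0.18·log₂(1.9956) = 0.1794
  (2,c): 0.02·log₂(0.2674) = -0.0381
Sum = 0.322 bits.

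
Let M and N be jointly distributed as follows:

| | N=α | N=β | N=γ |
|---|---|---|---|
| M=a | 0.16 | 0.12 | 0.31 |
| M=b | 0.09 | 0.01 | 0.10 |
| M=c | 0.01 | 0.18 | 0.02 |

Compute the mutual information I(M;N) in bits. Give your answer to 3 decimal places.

0.289 bits

Marginals: p(M) = (0.5900, 0.2000, 0.2100), p(N) = (0.2600, 0.3100, 0.4300).
I(M;N) = Σ p(x,y)·log₂[p(x,y)/(p(x)p(y))].
  (a,α): 0.16·log₂(1.0430) = 0.0097
  (a,β): 0.12·log₂(0.6561) = -0.0730
  (a,γ): 0.31·log₂(1.2219) = 0.0896
  (b,α): 0.09·log₂(1.7308) = 0.0712
  (b,β): 0.01·log₂(0.1613) = -0.0263
  (b,γ): 0.10·log₂(1.1628) = 0.0218
  (c,α): 0.01·log₂(0.1832) = -0.0245
  (c,β): 0.18·log₂(2.7650) = 0.2641
  (c,γ): 0.02·log₂(0.2215) = -0.0435
Sum = 0.289 bits.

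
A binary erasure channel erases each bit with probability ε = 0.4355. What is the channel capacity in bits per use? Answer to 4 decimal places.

Binary erasure channel: capacity C = 1 − ε.
C = 1 − 0.4355 = 0.5645 bits per channel use.

0.5645 bits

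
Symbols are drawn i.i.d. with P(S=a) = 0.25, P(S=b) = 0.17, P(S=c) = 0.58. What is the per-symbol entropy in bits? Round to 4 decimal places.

1.3904 bits

H(S) = −Σ p·log₂ p.
  −(0.25)·log₂(0.25) = 0.50000
  −(0.17)·log₂(0.17) = 0.43459
  −(0.58)·log₂(0.58) = 0.45581
Sum: 0.50000 + 0.43459 + 0.45581 = 1.3904 bits.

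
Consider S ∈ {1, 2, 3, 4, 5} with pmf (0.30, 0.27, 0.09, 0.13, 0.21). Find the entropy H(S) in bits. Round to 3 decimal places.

2.199 bits

H(S) = −Σ p·log₂ p.
  −(0.30)·log₂(0.30) = 0.5211
  −(0.27)·log₂(0.27) = 0.5100
  −(0.09)·log₂(0.09) = 0.3127
  −(0.13)·log₂(0.13) = 0.3826
  −(0.21)·log₂(0.21) = 0.4728
Sum: 0.5211 + 0.5100 + 0.3127 + 0.3826 + 0.4728 = 2.199 bits.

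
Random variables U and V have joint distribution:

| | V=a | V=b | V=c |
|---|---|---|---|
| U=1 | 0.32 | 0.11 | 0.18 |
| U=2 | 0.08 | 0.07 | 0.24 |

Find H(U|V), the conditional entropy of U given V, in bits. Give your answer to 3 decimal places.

0.876 bits

Marginals: p(U) = (0.6100, 0.3900), p(V) = (0.4000, 0.1800, 0.4200).
H(U|V) = Σ p(V) · H(U|V=·).
  V=a: p=0.4000, H(U|V=a) = 0.7219
  V=b: p=0.1800, H(U|V=b) = 0.9641
  V=c: p=0.4200, H(U|V=c) = 0.9852
Weighted sum = 0.876 bits.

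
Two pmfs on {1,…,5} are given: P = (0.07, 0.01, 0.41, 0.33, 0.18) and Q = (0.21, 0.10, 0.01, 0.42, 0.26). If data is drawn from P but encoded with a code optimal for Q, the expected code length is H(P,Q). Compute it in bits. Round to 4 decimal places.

3.6776 bits

H(P,Q) = −Σ p·log₂ q.
  −0.07·log₂(0.21) = 0.15761
  −0.01·log₂(0.10) = 0.03322
  −0.41·log₂(0.01) = 2.72398
  −0.33·log₂(0.42) = 0.41301
  −0.18·log₂(0.26) = 0.34981
H(P,Q) = 3.6776 bits.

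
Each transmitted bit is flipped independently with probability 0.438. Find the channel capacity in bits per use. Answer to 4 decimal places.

Binary symmetric channel: C = 1 − h₂(ε) where h₂ is the binary entropy function.
h₂(0.438) = −0.438·log₂0.438 − 0.562·log₂0.562 = 0.9889.
C = 1 − 0.9889 = 0.0111 bits per channel use.

0.0111 bits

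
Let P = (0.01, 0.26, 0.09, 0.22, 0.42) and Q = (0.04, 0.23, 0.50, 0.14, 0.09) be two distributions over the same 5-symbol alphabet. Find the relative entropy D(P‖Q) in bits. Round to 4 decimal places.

D(P‖Q) = Σ p·log₂(p/q).
  0.01·log₂(0.01/0.04) = -0.02000
  0.26·log₂(0.26/0.23) = 0.04599
  0.09·log₂(0.09/0.50) = -0.22265
  0.22·log₂(0.22/0.14) = 0.14346
  0.42·log₂(0.42/0.09) = 0.93340
D(P‖Q) = 0.8802 bits.

0.8802 bits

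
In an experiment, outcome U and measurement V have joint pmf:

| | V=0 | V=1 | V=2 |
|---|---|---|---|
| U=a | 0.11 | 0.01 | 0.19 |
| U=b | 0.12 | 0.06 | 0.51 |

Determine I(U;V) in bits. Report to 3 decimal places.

0.032 bits

Marginals: p(U) = (0.3100, 0.6900), p(V) = (0.2300, 0.0700, 0.7000).
I(U;V) = Σ p(x,y)·log₂[p(x,y)/(p(x)p(y))].
  (a,0): 0.11·log₂(1.5428) = 0.0688
  (a,1): 0.01·log₂(0.4608) = -0.0112
  (a,2): 0.19·log₂(0.8756) = -0.0364
  (b,0): 0.12·log₂(0.7561) = -0.0484
  (b,1): 0.06·log₂(1.2422) = 0.0188
  (b,2): 0.51·log₂(1.0559) = 0.0400
Sum = 0.032 bits.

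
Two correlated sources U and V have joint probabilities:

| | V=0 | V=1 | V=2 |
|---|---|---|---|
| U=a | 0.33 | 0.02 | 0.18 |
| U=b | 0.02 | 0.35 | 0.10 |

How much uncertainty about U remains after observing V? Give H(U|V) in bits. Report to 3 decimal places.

0.486 bits

Marginals: p(U) = (0.5300, 0.4700), p(V) = (0.3500, 0.3700, 0.2800).
H(U|V) = Σ p(V) · H(U|V=·).
  V=0: p=0.3500, H(U|V=0) = 0.3160
  V=1: p=0.3700, H(U|V=1) = 0.3034
  V=2: p=0.2800, H(U|V=2) = 0.9403
Weighted sum = 0.486 bits.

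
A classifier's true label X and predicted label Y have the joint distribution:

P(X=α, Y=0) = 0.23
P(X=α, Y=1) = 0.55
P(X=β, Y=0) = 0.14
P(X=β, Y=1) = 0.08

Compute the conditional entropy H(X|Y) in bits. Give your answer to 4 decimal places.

0.7000 bits

Marginals: p(X) = (0.7800, 0.2200), p(Y) = (0.3700, 0.6300).
H(X|Y) = Σ p(Y) · H(X|Y=·).
  Y=0: p=0.3700, H(X|Y=0) = 0.9569
  Y=1: p=0.6300, H(X|Y=1) = 0.5491
Weighted sum = 0.7000 bits.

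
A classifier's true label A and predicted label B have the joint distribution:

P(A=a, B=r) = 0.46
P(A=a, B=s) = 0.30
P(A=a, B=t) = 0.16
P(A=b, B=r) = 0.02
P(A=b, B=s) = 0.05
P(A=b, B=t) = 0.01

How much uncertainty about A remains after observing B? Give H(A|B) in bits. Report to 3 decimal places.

Chain rule: H(A|B) = H(A,B) − H(B).
Marginals: p(A) = (0.9200, 0.0800), p(B) = (0.4800, 0.3500, 0.1700).
H(A,B) = 1.8549 bits; H(B) = 1.4730 bits.
H(A|B) = 1.8549 − 1.4730 = 0.382 bits.

0.382 bits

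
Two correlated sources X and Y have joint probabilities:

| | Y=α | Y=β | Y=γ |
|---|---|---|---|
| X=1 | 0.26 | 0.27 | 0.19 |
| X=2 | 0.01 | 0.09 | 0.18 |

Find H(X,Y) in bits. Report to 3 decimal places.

H(X,Y) = −Σ p(x,y)·log₂ p(x,y) over all 6 cells.
  cell (1,α): −0.26·log₂0.26 = 0.5053
  cell (1,β): −0.27·log₂0.27 = 0.5100
  cell (1,γ): −0.19·log₂0.19 = 0.4552
  cell (2,α): −0.01·log₂0.01 = 0.0664
  cell (2,β): −0.09·log₂0.09 = 0.3127
  cell (2,γ): −0.18·log₂0.18 = 0.4453
Sum = 2.295 bits.

2.295 bits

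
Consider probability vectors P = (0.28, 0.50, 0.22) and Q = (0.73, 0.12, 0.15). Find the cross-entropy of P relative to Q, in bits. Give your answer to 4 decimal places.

2.2587 bits

H(P,Q) = −Σ p·log₂ q.
  −0.28·log₂(0.73) = 0.12713
  −0.50·log₂(0.12) = 1.52945
  −0.22·log₂(0.15) = 0.60213
H(P,Q) = 2.2587 bits.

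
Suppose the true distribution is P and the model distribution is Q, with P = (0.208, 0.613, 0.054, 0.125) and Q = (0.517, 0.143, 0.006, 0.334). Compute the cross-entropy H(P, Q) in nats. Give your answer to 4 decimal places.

1.7428 nats

H(P,Q) = −Σ p·ln q.
  −0.208·ln(0.517) = 0.13722
  −0.613·ln(0.143) = 1.19223
  −0.054·ln(0.006) = 0.27626
  −0.125·ln(0.334) = 0.13708
H(P,Q) = 1.7428 nats.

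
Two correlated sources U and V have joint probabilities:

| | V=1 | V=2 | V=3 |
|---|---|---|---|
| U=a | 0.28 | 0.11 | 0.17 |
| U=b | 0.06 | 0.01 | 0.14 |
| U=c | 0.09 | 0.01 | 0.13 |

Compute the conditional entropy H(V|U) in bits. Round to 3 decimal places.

1.339 bits

Marginals: p(U) = (0.5600, 0.2100, 0.2300), p(V) = (0.4300, 0.1300, 0.4400).
H(V|U) = Σ p(U) · H(V|U=·).
  U=a: p=0.5600, H(V|U=a) = 1.4833
  U=b: p=0.2100, H(V|U=b) = 1.1155
  U=c: p=0.2300, H(V|U=c) = 1.1916
Weighted sum = 1.339 bits.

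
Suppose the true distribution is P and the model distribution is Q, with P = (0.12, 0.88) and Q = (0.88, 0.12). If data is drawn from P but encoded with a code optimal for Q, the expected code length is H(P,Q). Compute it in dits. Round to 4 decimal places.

H(P,Q) = −Σ p·log₁₀ q.
  −0.12·log₁₀(0.88) = 0.00666
  −0.88·log₁₀(0.12) = 0.81032
H(P,Q) = 0.8170 dits.

0.8170 dits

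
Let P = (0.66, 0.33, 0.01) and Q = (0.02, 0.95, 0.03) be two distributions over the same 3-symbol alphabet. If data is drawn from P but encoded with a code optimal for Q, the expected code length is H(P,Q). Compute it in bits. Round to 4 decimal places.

H(P,Q) = −Σ p·log₂ q.
  −0.66·log₂(0.02) = 3.72495
  −0.33·log₂(0.95) = 0.02442
  −0.01·log₂(0.03) = 0.05059
H(P,Q) = 3.8000 bits.

3.8000 bits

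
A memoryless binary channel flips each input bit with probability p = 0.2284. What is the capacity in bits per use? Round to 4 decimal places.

0.2248 bits

Binary symmetric channel: C = 1 − h₂(ε) where h₂ is the binary entropy function.
h₂(0.2284) = −0.2284·log₂0.2284 − 0.7716·log₂0.7716 = 0.7752.
C = 1 − 0.7752 = 0.2248 bits per channel use.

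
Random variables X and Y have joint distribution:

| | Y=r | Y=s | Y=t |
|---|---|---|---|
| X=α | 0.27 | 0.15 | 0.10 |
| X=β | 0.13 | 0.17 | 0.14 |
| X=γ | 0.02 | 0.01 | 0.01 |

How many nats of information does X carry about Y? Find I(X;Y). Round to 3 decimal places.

Marginals: p(X) = (0.5200, 0.4400, 0.0400), p(Y) = (0.4200, 0.3300, 0.2500).
I(X;Y) = H(X) + H(Y) − H(X,Y).
H(X) = 0.8300, H(Y) = 1.0768, H(X,Y) = 1.8804.
I(X;Y) = 0.8300 + 1.0768 − 1.8804 = 0.026 nats.

0.026 nats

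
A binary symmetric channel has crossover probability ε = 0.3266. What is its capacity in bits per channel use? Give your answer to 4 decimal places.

0.0886 bits

Binary symmetric channel: C = 1 − h₂(ε) where h₂ is the binary entropy function.
h₂(0.3266) = −0.3266·log₂0.3266 − 0.6734·log₂0.6734 = 0.9114.
C = 1 − 0.9114 = 0.0886 bits per channel use.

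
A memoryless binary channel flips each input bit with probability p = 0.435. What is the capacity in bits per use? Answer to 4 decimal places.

0.0122 bits

Binary symmetric channel: C = 1 − h₂(ε) where h₂ is the binary entropy function.
h₂(0.435) = −0.435·log₂0.435 − 0.565·log₂0.565 = 0.9878.
C = 1 − 0.9878 = 0.0122 bits per channel use.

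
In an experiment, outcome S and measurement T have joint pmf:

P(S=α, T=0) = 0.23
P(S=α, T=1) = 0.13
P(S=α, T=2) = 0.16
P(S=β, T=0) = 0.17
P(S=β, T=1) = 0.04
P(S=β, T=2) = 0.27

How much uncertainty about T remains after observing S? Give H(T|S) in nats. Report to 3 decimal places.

0.988 nats

Marginals: p(S) = (0.5200, 0.4800), p(T) = (0.4000, 0.1700, 0.4300).
H(T|S) = Σ p(S) · H(T|S=·).
  S=α: p=0.5200, H(T|S=α) = 1.0700
  S=β: p=0.4800, H(T|S=β) = 0.8983
Weighted sum = 0.988 nats.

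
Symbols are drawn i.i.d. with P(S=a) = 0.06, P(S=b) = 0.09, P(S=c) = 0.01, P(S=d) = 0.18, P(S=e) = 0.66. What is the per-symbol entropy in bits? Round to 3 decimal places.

1.464 bits

H(S) = −Σ p·log₂ p.
  −(0.06)·log₂(0.06) = 0.2435
  −(0.09)·log₂(0.09) = 0.3127
  −(0.01)·log₂(0.01) = 0.0664
  −(0.18)·log₂(0.18) = 0.4453
  −(0.66)·log₂(0.66) = 0.3956
Sum: 0.2435 + 0.3127 + 0.0664 + 0.4453 + 0.3956 = 1.464 bits.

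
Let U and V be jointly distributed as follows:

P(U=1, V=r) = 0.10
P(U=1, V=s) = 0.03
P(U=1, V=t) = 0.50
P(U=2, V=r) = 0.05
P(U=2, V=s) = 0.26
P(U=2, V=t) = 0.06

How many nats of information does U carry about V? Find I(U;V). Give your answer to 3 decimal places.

Marginals: p(U) = (0.6300, 0.3700), p(V) = (0.1500, 0.2900, 0.5600).
I(U;V) = H(U) + H(V) − H(U,V).
H(U) = 0.6590, H(V) = 0.9682, H(U,V) = 1.3509.
I(U;V) = 0.6590 + 0.9682 − 1.3509 = 0.276 nats.

0.276 nats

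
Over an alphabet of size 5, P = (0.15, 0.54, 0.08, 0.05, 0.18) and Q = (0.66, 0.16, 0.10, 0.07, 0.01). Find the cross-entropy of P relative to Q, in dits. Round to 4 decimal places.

0.9546 dits

H(P,Q) = −Σ p·log₁₀ q.
  −0.15·log₁₀(0.66) = 0.02707
  −0.54·log₁₀(0.16) = 0.42978
  −0.08·log₁₀(0.10) = 0.08000
  −0.05·log₁₀(0.07) = 0.05775
  −0.18·log₁₀(0.01) = 0.36000
H(P,Q) = 0.9546 dits.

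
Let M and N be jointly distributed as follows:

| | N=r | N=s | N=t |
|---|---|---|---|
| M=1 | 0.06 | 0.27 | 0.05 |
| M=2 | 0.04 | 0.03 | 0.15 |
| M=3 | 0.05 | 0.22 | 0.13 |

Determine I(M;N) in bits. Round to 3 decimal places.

Marginals: p(M) = (0.3800, 0.2200, 0.4000), p(N) = (0.1500, 0.5200, 0.3300).
I(M;N) = Σ p(x,y)·log₂[p(x,y)/(p(x)p(y))].
  (1,r): 0.06·log₂(1.0526) = 0.0044
  (1,s): 0.27·log₂(1.3664) = 0.1216
  (1,t): 0.05·log₂(0.3987) = -0.0663
  (2,r): 0.04·log₂(1.2121) = 0.0111
  (2,s): 0.03·log₂(0.2622) = -0.0579
  (2,t): 0.15·log₂(2.0661) = 0.1570
  (3,r): 0.05·log₂(0.8333) = -0.0132
  (3,s): 0.22·log₂(1.0577) = 0.0178
  (3,t): 0.13·log₂(0.9848) = -0.0029
Sum = 0.172 bits.

0.172 bits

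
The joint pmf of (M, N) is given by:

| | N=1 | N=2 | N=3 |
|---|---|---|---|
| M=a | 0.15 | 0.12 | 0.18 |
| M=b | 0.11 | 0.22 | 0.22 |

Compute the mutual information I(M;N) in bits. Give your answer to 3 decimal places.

0.022 bits

Marginals: p(M) = (0.4500, 0.5500), p(N) = (0.2600, 0.3400, 0.4000).
I(M;N) = H(M) + H(N) − H(M,N).
H(M) = 0.9928, H(N) = 1.5632, H(M,N) = 2.5344.
I(M;N) = 0.9928 + 1.5632 − 2.5344 = 0.022 bits.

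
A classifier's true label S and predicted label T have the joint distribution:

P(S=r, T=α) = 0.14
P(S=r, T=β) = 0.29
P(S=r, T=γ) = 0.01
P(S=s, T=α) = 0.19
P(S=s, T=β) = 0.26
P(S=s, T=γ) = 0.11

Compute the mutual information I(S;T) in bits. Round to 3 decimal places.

Marginals: p(S) = (0.4400, 0.5600), p(T) = (0.3300, 0.5500, 0.1200).
I(S;T) = Σ p(x,y)·log₂[p(x,y)/(p(x)p(y))].
  (r,α): 0.14·log₂(0.9642) = -0.0074
  (r,β): 0.29·log₂(1.1983) = 0.0757
  (r,γ): 0.01·log₂(0.1894) = -0.0240
  (s,α): 0.19·log₂(1.0281) = 0.0076
  (s,β): 0.26·log₂(0.8442) = -0.0635
  (s,γ): 0.11·log₂(1.6369) = 0.0782
Sum = 0.067 bits.

0.067 bits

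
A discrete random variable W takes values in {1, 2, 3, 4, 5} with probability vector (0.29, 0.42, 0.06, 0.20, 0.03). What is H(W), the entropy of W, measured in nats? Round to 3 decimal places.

1.319 nats

H(W) = −Σ p·ln p.
  −(0.29)·ln(0.29) = 0.3590
  −(0.42)·ln(0.42) = 0.3644
  −(0.06)·ln(0.06) = 0.1688
  −(0.20)·ln(0.20) = 0.3219
  −(0.03)·ln(0.03) = 0.1052
Sum: 0.3590 + 0.3644 + 0.1688 + 0.3219 + 0.1052 = 1.319 nats.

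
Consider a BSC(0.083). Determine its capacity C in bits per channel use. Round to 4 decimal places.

0.5873 bits

Binary symmetric channel: C = 1 − h₂(ε) where h₂ is the binary entropy function.
h₂(0.083) = −0.083·log₂0.083 − 0.917·log₂0.917 = 0.4127.
C = 1 − 0.4127 = 0.5873 bits per channel use.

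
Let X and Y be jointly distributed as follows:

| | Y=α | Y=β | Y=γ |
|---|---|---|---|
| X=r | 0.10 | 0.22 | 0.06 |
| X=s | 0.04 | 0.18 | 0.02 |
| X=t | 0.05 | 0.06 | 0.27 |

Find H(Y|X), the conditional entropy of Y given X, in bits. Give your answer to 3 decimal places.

Marginals: p(X) = (0.3800, 0.2400, 0.3800), p(Y) = (0.1900, 0.4600, 0.3500).
H(Y|X) = Σ p(X) · H(Y|X=·).
  X=r: p=0.3800, H(Y|X=r) = 1.3838
  X=s: p=0.2400, H(Y|X=s) = 1.0409
  X=t: p=0.3800, H(Y|X=t) = 1.1558
Weighted sum = 1.215 bits.

1.215 bits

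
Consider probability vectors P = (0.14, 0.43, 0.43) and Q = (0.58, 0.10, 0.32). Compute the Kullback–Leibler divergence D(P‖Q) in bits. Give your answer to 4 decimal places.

0.8011 bits

D(P‖Q) = Σ p·log₂(p/q).
  0.14·log₂(0.14/0.58) = -0.28709
  0.43·log₂(0.43/0.10) = 0.90486
  0.43·log₂(0.43/0.32) = 0.18329
D(P‖Q) = 0.8011 bits.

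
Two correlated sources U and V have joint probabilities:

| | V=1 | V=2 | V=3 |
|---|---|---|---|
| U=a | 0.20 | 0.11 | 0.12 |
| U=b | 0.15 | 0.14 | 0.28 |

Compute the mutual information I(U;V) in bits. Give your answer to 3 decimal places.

0.041 bits

Marginals: p(U) = (0.4300, 0.5700), p(V) = (0.3500, 0.2500, 0.4000).
I(U;V) = H(U) + H(V) − H(U,V).
H(U) = 0.9858, H(V) = 1.5589, H(U,V) = 2.5036.
I(U;V) = 0.9858 + 1.5589 − 2.5036 = 0.041 bits.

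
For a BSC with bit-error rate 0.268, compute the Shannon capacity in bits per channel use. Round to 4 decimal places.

Binary symmetric channel: C = 1 − h₂(ε) where h₂ is the binary entropy function.
h₂(0.268) = −0.268·log₂0.268 − 0.732·log₂0.732 = 0.8386.
C = 1 − 0.8386 = 0.1614 bits per channel use.

0.1614 bits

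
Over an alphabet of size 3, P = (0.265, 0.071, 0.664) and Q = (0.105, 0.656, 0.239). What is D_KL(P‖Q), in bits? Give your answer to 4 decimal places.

D(P‖Q) = Σ p·log₂(p/q).
  0.265·log₂(0.265/0.105) = 0.35393
  0.071·log₂(0.071/0.656) = -0.22775
  0.664·log₂(0.664/0.239) = 0.97885
D(P‖Q) = 1.1050 bits.

1.1050 bits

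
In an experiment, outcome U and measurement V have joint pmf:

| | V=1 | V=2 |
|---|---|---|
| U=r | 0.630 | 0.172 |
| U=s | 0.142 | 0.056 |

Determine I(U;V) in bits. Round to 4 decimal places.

Marginals: p(U) = (0.8020, 0.1980), p(V) = (0.7720, 0.2280).
I(U;V) = Σ p(x,y)·log₂[p(x,y)/(p(x)p(y))].
  (r,1): 0.630·log₂(1.0175) = 0.01580
  (r,2): 0.172·log₂(0.9406) = -0.01519
  (s,1): 0.142·log₂(0.9290) = -0.01509
  (s,2): 0.056·log₂(1.2405) = 0.01741
Sum = 0.0029 bits.

0.0029 bits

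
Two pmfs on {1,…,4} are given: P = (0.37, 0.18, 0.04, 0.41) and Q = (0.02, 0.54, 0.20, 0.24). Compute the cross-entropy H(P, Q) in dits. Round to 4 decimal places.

0.9589 dits

H(P,Q) = −Σ p·log₁₀ q.
  −0.37·log₁₀(0.02) = 0.62862
  −0.18·log₁₀(0.54) = 0.04817
  −0.04·log₁₀(0.20) = 0.02796
  −0.41·log₁₀(0.24) = 0.25411
H(P,Q) = 0.9589 dits.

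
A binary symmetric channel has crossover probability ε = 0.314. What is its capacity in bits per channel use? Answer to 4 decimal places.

0.1023 bits

Binary symmetric channel: C = 1 − h₂(ε) where h₂ is the binary entropy function.
h₂(0.314) = −0.314·log₂0.314 − 0.686·log₂0.686 = 0.8977.
C = 1 − 0.8977 = 0.1023 bits per channel use.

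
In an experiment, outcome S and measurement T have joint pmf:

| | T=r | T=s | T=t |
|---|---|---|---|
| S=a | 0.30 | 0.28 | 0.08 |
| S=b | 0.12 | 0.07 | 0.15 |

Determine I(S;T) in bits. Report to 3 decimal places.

Marginals: p(S) = (0.6600, 0.3400), p(T) = (0.4200, 0.3500, 0.2300).
I(S;T) = Σ p(x,y)·log₂[p(x,y)/(p(x)p(y))].
  (a,r): 0.30·log₂(1.0823) = 0.0342
  (a,s): 0.28·log₂(1.2121) = 0.0777
  (a,t): 0.08·log₂(0.5270) = -0.0739
  (b,r): 0.12·log₂(0.8403) = -0.0301
  (b,s): 0.07·log₂(0.5882) = -0.0536
  (b,t): 0.15·log₂(1.9182) = 0.1410
Sum = 0.095 bits.

0.095 bits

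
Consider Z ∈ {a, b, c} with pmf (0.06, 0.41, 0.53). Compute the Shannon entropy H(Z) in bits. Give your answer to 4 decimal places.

1.2564 bits

H(Z) = −Σ p·log₂ p.
  −(0.06)·log₂(0.06) = 0.24353
  −(0.41)·log₂(0.41) = 0.52738
  −(0.53)·log₂(0.53) = 0.48545
Sum: 0.24353 + 0.52738 + 0.48545 = 1.2564 bits.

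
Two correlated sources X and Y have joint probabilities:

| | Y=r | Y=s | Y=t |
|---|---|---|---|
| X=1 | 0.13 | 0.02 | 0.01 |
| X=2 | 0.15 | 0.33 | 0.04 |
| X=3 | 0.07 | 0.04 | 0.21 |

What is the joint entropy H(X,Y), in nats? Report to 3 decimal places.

H(X,Y) = −Σ p(x,y)·ln p(x,y) over all 9 cells.
  cell (1,r): −0.13·ln0.13 = 0.2652
  cell (1,s): −0.02·ln0.02 = 0.0782
  cell (1,t): −0.01·ln0.01 = 0.0461
  cell (2,r): −0.15·ln0.15 = 0.2846
  cell (2,s): −0.33·ln0.33 = 0.3659
  cell (2,t): −0.04·ln0.04 = 0.1288
  cell (3,r): −0.07·ln0.07 = 0.1861
  cell (3,s): −0.04·ln0.04 = 0.1288
  cell (3,t): −0.21·ln0.21 = 0.3277
Sum = 1.811 nats.

1.811 nats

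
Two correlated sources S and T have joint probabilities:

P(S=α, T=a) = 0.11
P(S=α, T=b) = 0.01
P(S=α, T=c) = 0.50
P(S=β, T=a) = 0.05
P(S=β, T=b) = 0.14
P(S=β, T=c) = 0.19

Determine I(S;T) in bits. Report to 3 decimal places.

Marginals: p(S) = (0.6200, 0.3800), p(T) = (0.1600, 0.1500, 0.6900).
I(S;T) = H(S) + H(T) − H(S,T).
H(S) = 0.9580, H(T) = 1.2029, H(S,T) = 1.9852.
I(S;T) = 0.9580 + 1.2029 − 1.9852 = 0.176 bits.

0.176 bits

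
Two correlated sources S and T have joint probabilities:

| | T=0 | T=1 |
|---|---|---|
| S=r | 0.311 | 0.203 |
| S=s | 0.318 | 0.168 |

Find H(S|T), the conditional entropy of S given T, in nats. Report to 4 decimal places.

0.6915 nats

Marginals: p(S) = (0.5140, 0.4860), p(T) = (0.6290, 0.3710).
H(S|T) = Σ p(T) · H(S|T=·).
  T=0: p=0.6290, H(S|T=0) = 0.6931
  T=1: p=0.3710, H(S|T=1) = 0.6887
Weighted sum = 0.6915 nats.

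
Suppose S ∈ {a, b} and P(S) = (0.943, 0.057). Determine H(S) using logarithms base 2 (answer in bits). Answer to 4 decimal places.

0.3154 bits

H(S) = −Σ p·log₂ p.
  −(0.943)·log₂(0.943) = 0.07984
  −(0.057)·log₂(0.057) = 0.23557
Sum: 0.07984 + 0.23557 = 0.3154 bits.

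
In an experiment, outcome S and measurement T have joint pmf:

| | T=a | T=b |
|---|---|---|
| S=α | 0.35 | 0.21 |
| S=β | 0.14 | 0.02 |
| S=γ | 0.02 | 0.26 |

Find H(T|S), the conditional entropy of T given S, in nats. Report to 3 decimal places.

Marginals: p(S) = (0.5600, 0.1600, 0.2800), p(T) = (0.5100, 0.4900).
H(T|S) = Σ p(S) · H(T|S=·).
  S=α: p=0.5600, H(T|S=α) = 0.6616
  S=β: p=0.1600, H(T|S=β) = 0.3768
  S=γ: p=0.2800, H(T|S=γ) = 0.2573
Weighted sum = 0.503 nats.

0.503 nats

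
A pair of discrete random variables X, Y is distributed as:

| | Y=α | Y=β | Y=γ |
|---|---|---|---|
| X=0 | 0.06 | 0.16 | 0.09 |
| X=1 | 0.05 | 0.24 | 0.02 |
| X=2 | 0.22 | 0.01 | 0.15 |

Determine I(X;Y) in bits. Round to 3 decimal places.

0.379 bits

Marginals: p(X) = (0.3100, 0.3100, 0.3800), p(Y) = (0.3300, 0.4100, 0.2600).
I(X;Y) = H(X) + H(Y) − H(X,Y).
H(X) = 1.5780, H(Y) = 1.5605, H(X,Y) = 2.7599.
I(X;Y) = 1.5780 + 1.5605 − 2.7599 = 0.379 bits.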